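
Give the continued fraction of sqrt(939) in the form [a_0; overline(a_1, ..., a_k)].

Write x_i = (sqrt(939) + m_i)/d_i with (m_0, d_0) = (0, 1). a_0 = floor(sqrt(939)) = 30, since 30^2 = 900 <= 939 < 961 = 31^2.
Iterate m_{i+1} = d_i*a_i - m_i, d_{i+1} = (939 - m_{i+1}^2)/d_i, a_{i+1} = floor((a_0 + m_{i+1})/d_{i+1}):
  m_1 = 1*30 - 0 = 30, d_1 = (939 - 30^2)/1 = 39/1 = 39, a_1 = floor((30 + 30)/39) = 1.
  m_2 = 39*1 - 30 = 9, d_2 = (939 - 9^2)/39 = 858/39 = 22, a_2 = floor((30 + 9)/22) = 1.
  m_3 = 22*1 - 9 = 13, d_3 = (939 - 13^2)/22 = 770/22 = 35, a_3 = floor((30 + 13)/35) = 1.
  m_4 = 35*1 - 13 = 22, d_4 = (939 - 22^2)/35 = 455/35 = 13, a_4 = floor((30 + 22)/13) = 4.
  m_5 = 13*4 - 22 = 30, d_5 = (939 - 30^2)/13 = 39/13 = 3, a_5 = floor((30 + 30)/3) = 20.
  m_6 = 3*20 - 30 = 30, d_6 = (939 - 30^2)/3 = 39/3 = 13, a_6 = floor((30 + 30)/13) = 4.
  m_7 = 13*4 - 30 = 22, d_7 = (939 - 22^2)/13 = 455/13 = 35, a_7 = floor((30 + 22)/35) = 1.
  m_8 = 35*1 - 22 = 13, d_8 = (939 - 13^2)/35 = 770/35 = 22, a_8 = floor((30 + 13)/22) = 1.
  m_9 = 22*1 - 13 = 9, d_9 = (939 - 9^2)/22 = 858/22 = 39, a_9 = floor((30 + 9)/39) = 1.
  m_10 = 39*1 - 9 = 30, d_10 = (939 - 30^2)/39 = 39/39 = 1, a_10 = floor((30 + 30)/1) = 60.
  m_11 = 1*60 - 30 = 30, d_11 = (939 - 30^2)/1 = 39/1 = 39: (m_11, d_11) = (m_1, d_1) = (30, 39), so from here the quotients repeat a_1, ..., a_10; the period length is 10.
Hence the expansion of sqrt(939) is a_0 = 30 followed by the repeating block 1, 1, 1, 4, 20, 4, 1, 1, 1, 60 (period 10).

[30; overline(1, 1, 1, 4, 20, 4, 1, 1, 1, 60)]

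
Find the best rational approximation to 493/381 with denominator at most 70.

Expand x = 493/381 as a continued fraction with the Euclidean algorithm:
  493 = 1*381 + 112, so a_0 = 1.
  381 = 3*112 + 45, so a_1 = 3.
  112 = 2*45 + 22, so a_2 = 2.
  45 = 2*22 + 1, so a_3 = 2.
  22 = 22*1 + 0, so a_4 = 22.
so x = [1; 3, 2, 2, 22].
Convergents (p_i = a_i*p_{i-1} + p_{i-2}, q_i = a_i*q_{i-1} + q_{i-2} with p_{-2}=0, p_{-1}=1, q_{-2}=1, q_{-1}=0), until the denominator exceeds 70:
  i=0: a_0=1, p_0 = 1*1 + 0 = 1, q_0 = 1*0 + 1 = 1.
  i=1: a_1=3, p_1 = 3*1 + 1 = 4, q_1 = 3*1 + 0 = 3.
  i=2: a_2=2, p_2 = 2*4 + 1 = 9, q_2 = 2*3 + 1 = 7.
  i=3: a_3=2, p_3 = 2*9 + 4 = 22, q_3 = 2*7 + 3 = 17.
  i=4: a_4=22, p_4 = 22*22 + 9 = 493, q_4 = 22*17 + 7 = 381.
q_4 = 381 > 70, so the last convergent with denominator <= 70 is p_3/q_3 = 22/17.
The closest fraction with denominator <= 70 is either p_3/q_3 or the intermediate fraction (k*p_3 + p_2)/(k*q_3 + q_2) with the largest k >= 1 whose denominator stays <= 70; these approach x as k grows, and every other convergent or intermediate fraction in range is farther away.
Largest k: floor((70 - q_2)/q_3) = floor((70 - 7)/17) = 3.
That gives (3*22 + 9)/(3*17 + 7) = 75/58.
Compare the errors: |x - 22/17| = |493*17 - 22*381|/(381*17) = 1/6477, and |x - 75/58| = |493*58 - 75*381|/(381*58) = 19/22098.
Cross-multiplying, 1*22098 = 22098 < 123063 = 19*6477, so 1/6477 is smaller: the convergent 22/17 is closer to x than 75/58.

22/17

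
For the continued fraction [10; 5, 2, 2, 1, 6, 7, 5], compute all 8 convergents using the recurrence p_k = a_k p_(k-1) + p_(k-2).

Using the convergent recurrence p_i = a_i*p_{i-1} + p_{i-2}, q_i = a_i*q_{i-1} + q_{i-2} with p_{-2}=0, p_{-1}=1, q_{-2}=1, q_{-1}=0:
  i=0: a_0=10, p_0 = 10*1 + 0 = 10, q_0 = 10*0 + 1 = 1.
  i=1: a_1=5, p_1 = 5*10 + 1 = 51, q_1 = 5*1 + 0 = 5.
  i=2: a_2=2, p_2 = 2*51 + 10 = 112, q_2 = 2*5 + 1 = 11.
  i=3: a_3=2, p_3 = 2*112 + 51 = 275, q_3 = 2*11 + 5 = 27.
  i=4: a_4=1, p_4 = 1*275 + 112 = 387, q_4 = 1*27 + 11 = 38.
  i=5: a_5=6, p_5 = 6*387 + 275 = 2597, q_5 = 6*38 + 27 = 255.
  i=6: a_6=7, p_6 = 7*2597 + 387 = 18566, q_6 = 7*255 + 38 = 1823.
  i=7: a_7=5, p_7 = 5*18566 + 2597 = 95427, q_7 = 5*1823 + 255 = 9370.

10/1, 51/5, 112/11, 275/27, 387/38, 2597/255, 18566/1823, 95427/9370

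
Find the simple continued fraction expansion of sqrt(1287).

[35; (1, 6, 1, 70)]

Write x_i = (sqrt(1287) + m_i)/d_i with (m_0, d_0) = (0, 1). a_0 = floor(sqrt(1287)) = 35, since 35^2 = 1225 <= 1287 < 1296 = 36^2.
Iterate m_{i+1} = d_i*a_i - m_i, d_{i+1} = (1287 - m_{i+1}^2)/d_i, a_{i+1} = floor((a_0 + m_{i+1})/d_{i+1}):
  m_1 = 1*35 - 0 = 35, d_1 = (1287 - 35^2)/1 = 62/1 = 62, a_1 = floor((35 + 35)/62) = 1.
  m_2 = 62*1 - 35 = 27, d_2 = (1287 - 27^2)/62 = 558/62 = 9, a_2 = floor((35 + 27)/9) = 6.
  m_3 = 9*6 - 27 = 27, d_3 = (1287 - 27^2)/9 = 558/9 = 62, a_3 = floor((35 + 27)/62) = 1.
  m_4 = 62*1 - 27 = 35, d_4 = (1287 - 35^2)/62 = 62/62 = 1, a_4 = floor((35 + 35)/1) = 70.
  m_5 = 1*70 - 35 = 35, d_5 = (1287 - 35^2)/1 = 62/1 = 62: (m_5, d_5) = (m_1, d_1) = (35, 62), so from here the quotients repeat a_1, ..., a_4; the period length is 4.
Hence the expansion of sqrt(1287) is a_0 = 35 followed by the repeating block 1, 6, 1, 70 (period 4).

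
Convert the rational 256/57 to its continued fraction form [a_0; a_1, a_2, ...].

[4; 2, 28]

Run the Euclidean algorithm on 256 and 57; the successive quotients are the partial quotients a_0, a_1, ... (each step inverts the fractional part left over by the previous one):
  256 = 4*57 + 28, so a_0 = 4.
  57 = 2*28 + 1, so a_1 = 2.
  28 = 28*1 + 0, so a_2 = 28.
The remainder reaches 0 after 3 divisions, so the expansion has 3 partial quotients, read off in order.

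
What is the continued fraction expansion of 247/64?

[3; 1, 6, 9]

Run the Euclidean algorithm on 247 and 64; the successive quotients are the partial quotients a_0, a_1, ... (each step inverts the fractional part left over by the previous one):
  247 = 3*64 + 55, so a_0 = 3.
  64 = 1*55 + 9, so a_1 = 1.
  55 = 6*9 + 1, so a_2 = 6.
  9 = 9*1 + 0, so a_3 = 9.
The remainder reaches 0 after 4 divisions, so the expansion has 4 partial quotients, read off in order.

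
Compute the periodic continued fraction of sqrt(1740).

Write x_i = (sqrt(1740) + m_i)/d_i with (m_0, d_0) = (0, 1). a_0 = floor(sqrt(1740)) = 41, since 41^2 = 1681 <= 1740 < 1764 = 42^2.
Iterate m_{i+1} = d_i*a_i - m_i, d_{i+1} = (1740 - m_{i+1}^2)/d_i, a_{i+1} = floor((a_0 + m_{i+1})/d_{i+1}):
  m_1 = 1*41 - 0 = 41, d_1 = (1740 - 41^2)/1 = 59/1 = 59, a_1 = floor((41 + 41)/59) = 1.
  m_2 = 59*1 - 41 = 18, d_2 = (1740 - 18^2)/59 = 1416/59 = 24, a_2 = floor((41 + 18)/24) = 2.
  m_3 = 24*2 - 18 = 30, d_3 = (1740 - 30^2)/24 = 840/24 = 35, a_3 = floor((41 + 30)/35) = 2.
  m_4 = 35*2 - 30 = 40, d_4 = (1740 - 40^2)/35 = 140/35 = 4, a_4 = floor((41 + 40)/4) = 20.
  m_5 = 4*20 - 40 = 40, d_5 = (1740 - 40^2)/4 = 140/4 = 35, a_5 = floor((41 + 40)/35) = 2.
  m_6 = 35*2 - 40 = 30, d_6 = (1740 - 30^2)/35 = 840/35 = 24, a_6 = floor((41 + 30)/24) = 2.
  m_7 = 24*2 - 30 = 18, d_7 = (1740 - 18^2)/24 = 1416/24 = 59, a_7 = floor((41 + 18)/59) = 1.
  m_8 = 59*1 - 18 = 41, d_8 = (1740 - 41^2)/59 = 59/59 = 1, a_8 = floor((41 + 41)/1) = 82.
  m_9 = 1*82 - 41 = 41, d_9 = (1740 - 41^2)/1 = 59/1 = 59: (m_9, d_9) = (m_1, d_1) = (41, 59), so from here the quotients repeat a_1, ..., a_8; the period length is 8.
Hence the expansion of sqrt(1740) is a_0 = 41 followed by the repeating block 1, 2, 2, 20, 2, 2, 1, 82 (period 8).

[41; (1, 2, 2, 20, 2, 2, 1, 82)]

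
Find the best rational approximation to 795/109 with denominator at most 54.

124/17

Expand x = 795/109 as a continued fraction with the Euclidean algorithm:
  795 = 7*109 + 32, so a_0 = 7.
  109 = 3*32 + 13, so a_1 = 3.
  32 = 2*13 + 6, so a_2 = 2.
  13 = 2*6 + 1, so a_3 = 2.
  6 = 6*1 + 0, so a_4 = 6.
so x = [7; 3, 2, 2, 6].
Convergents (p_i = a_i*p_{i-1} + p_{i-2}, q_i = a_i*q_{i-1} + q_{i-2} with p_{-2}=0, p_{-1}=1, q_{-2}=1, q_{-1}=0), until the denominator exceeds 54:
  i=0: a_0=7, p_0 = 7*1 + 0 = 7, q_0 = 7*0 + 1 = 1.
  i=1: a_1=3, p_1 = 3*7 + 1 = 22, q_1 = 3*1 + 0 = 3.
  i=2: a_2=2, p_2 = 2*22 + 7 = 51, q_2 = 2*3 + 1 = 7.
  i=3: a_3=2, p_3 = 2*51 + 22 = 124, q_3 = 2*7 + 3 = 17.
  i=4: a_4=6, p_4 = 6*124 + 51 = 795, q_4 = 6*17 + 7 = 109.
q_4 = 109 > 54, so the last convergent with denominator <= 54 is p_3/q_3 = 124/17.
The closest fraction with denominator <= 54 is either p_3/q_3 or the intermediate fraction (k*p_3 + p_2)/(k*q_3 + q_2) with the largest k >= 1 whose denominator stays <= 54; these approach x as k grows, and every other convergent or intermediate fraction in range is farther away.
Largest k: floor((54 - q_2)/q_3) = floor((54 - 7)/17) = 2.
That gives (2*124 + 51)/(2*17 + 7) = 299/41.
Compare the errors: |x - 124/17| = |795*17 - 124*109|/(109*17) = 1/1853, and |x - 299/41| = |795*41 - 299*109|/(109*41) = 4/4469.
Cross-multiplying, 1*4469 = 4469 < 7412 = 4*1853, so 1/1853 is smaller: the convergent 124/17 is closer to x than 299/41.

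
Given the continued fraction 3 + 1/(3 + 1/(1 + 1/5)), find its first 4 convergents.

3/1, 10/3, 13/4, 75/23

Using the convergent recurrence p_i = a_i*p_{i-1} + p_{i-2}, q_i = a_i*q_{i-1} + q_{i-2} with p_{-2}=0, p_{-1}=1, q_{-2}=1, q_{-1}=0:
  i=0: a_0=3, p_0 = 3*1 + 0 = 3, q_0 = 3*0 + 1 = 1.
  i=1: a_1=3, p_1 = 3*3 + 1 = 10, q_1 = 3*1 + 0 = 3.
  i=2: a_2=1, p_2 = 1*10 + 3 = 13, q_2 = 1*3 + 1 = 4.
  i=3: a_3=5, p_3 = 5*13 + 10 = 75, q_3 = 5*4 + 3 = 23.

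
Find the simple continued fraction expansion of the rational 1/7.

Run the Euclidean algorithm on 1 and 7; the successive quotients are the partial quotients a_0, a_1, ... (each step inverts the fractional part left over by the previous one):
  1 = 0*7 + 1, so a_0 = 0.
  7 = 7*1 + 0, so a_1 = 7.
The remainder reaches 0 after 2 divisions, so the expansion has 2 partial quotients, read off in order.

[0; 7]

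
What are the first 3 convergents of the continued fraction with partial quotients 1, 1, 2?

Using the convergent recurrence p_i = a_i*p_{i-1} + p_{i-2}, q_i = a_i*q_{i-1} + q_{i-2} with p_{-2}=0, p_{-1}=1, q_{-2}=1, q_{-1}=0:
  i=0: a_0=1, p_0 = 1*1 + 0 = 1, q_0 = 1*0 + 1 = 1.
  i=1: a_1=1, p_1 = 1*1 + 1 = 2, q_1 = 1*1 + 0 = 1.
  i=2: a_2=2, p_2 = 2*2 + 1 = 5, q_2 = 2*1 + 1 = 3.

1/1, 2/1, 5/3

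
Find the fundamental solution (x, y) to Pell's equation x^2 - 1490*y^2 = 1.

(x, y) = (74499, 1930)

First expand sqrt(1490) as a continued fraction. With x_i = (sqrt(1490) + m_i)/d_i and (m_0, d_0) = (0, 1): a_0 = floor(sqrt(1490)) = 38, since 38^2 = 1444 <= 1490 < 1521 = 39^2.
Iterate m_{i+1} = d_i*a_i - m_i, d_{i+1} = (1490 - m_{i+1}^2)/d_i, a_{i+1} = floor((a_0 + m_{i+1})/d_{i+1}):
  m_1 = 1*38 - 0 = 38, d_1 = (1490 - 38^2)/1 = 46/1 = 46, a_1 = floor((38 + 38)/46) = 1.
  m_2 = 46*1 - 38 = 8, d_2 = (1490 - 8^2)/46 = 1426/46 = 31, a_2 = floor((38 + 8)/31) = 1.
  m_3 = 31*1 - 8 = 23, d_3 = (1490 - 23^2)/31 = 961/31 = 31, a_3 = floor((38 + 23)/31) = 1.
  m_4 = 31*1 - 23 = 8, d_4 = (1490 - 8^2)/31 = 1426/31 = 46, a_4 = floor((38 + 8)/46) = 1.
  m_5 = 46*1 - 8 = 38, d_5 = (1490 - 38^2)/46 = 46/46 = 1, a_5 = floor((38 + 38)/1) = 76.
  m_6 = 1*76 - 38 = 38, d_6 = (1490 - 38^2)/1 = 46/1 = 46: (m_6, d_6) = (m_1, d_1) = (38, 46), so from here the quotients repeat a_1, ..., a_5; the period length is 5.
So sqrt(1490) = [38; (1, 1, 1, 1, 76)] with period length k = 5.
k is odd, so (p_{k-1}, q_{k-1}) only solves x^2 - 1490y^2 = -1 and the fundamental solution of x^2 - 1490y^2 = 1 is (p_{2k-1}, q_{2k-1}) = (p_9, q_9); compute convergents through index 9, running through the period twice.
Convergents (p_i = a_i*p_{i-1} + p_{i-2}, q_i = a_i*q_{i-1} + q_{i-2} with p_{-2}=0, p_{-1}=1, q_{-2}=1, q_{-1}=0):
  i=0: a_0=38, p_0 = 38*1 + 0 = 38, q_0 = 38*0 + 1 = 1.
  i=1: a_1=1, p_1 = 1*38 + 1 = 39, q_1 = 1*1 + 0 = 1.
  i=2: a_2=1, p_2 = 1*39 + 38 = 77, q_2 = 1*1 + 1 = 2.
  i=3: a_3=1, p_3 = 1*77 + 39 = 116, q_3 = 1*2 + 1 = 3.
  i=4: a_4=1, p_4 = 1*116 + 77 = 193, q_4 = 1*3 + 2 = 5.
  i=5: a_5=76, p_5 = 76*193 + 116 = 14784, q_5 = 76*5 + 3 = 383.
  i=6: a_6=1, p_6 = 1*14784 + 193 = 14977, q_6 = 1*383 + 5 = 388.
  i=7: a_7=1, p_7 = 1*14977 + 14784 = 29761, q_7 = 1*388 + 383 = 771.
  i=8: a_8=1, p_8 = 1*29761 + 14977 = 44738, q_8 = 1*771 + 388 = 1159.
  i=9: a_9=1, p_9 = 1*44738 + 29761 = 74499, q_9 = 1*1159 + 771 = 1930.
Indeed p_4^2 - 1490*q_4^2 = 37249 - 37250 = -1, not +1.
Check: 74499^2 - 1490*1930^2 = 5550101001 - 5550101000 = 1, so (x, y) = (74499, 1930) solves the equation, and by the theorem it is the least positive solution.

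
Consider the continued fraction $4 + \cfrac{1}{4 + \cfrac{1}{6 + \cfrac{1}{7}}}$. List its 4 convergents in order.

4/1, 17/4, 106/25, 759/179

Using the convergent recurrence p_i = a_i*p_{i-1} + p_{i-2}, q_i = a_i*q_{i-1} + q_{i-2} with p_{-2}=0, p_{-1}=1, q_{-2}=1, q_{-1}=0:
  i=0: a_0=4, p_0 = 4*1 + 0 = 4, q_0 = 4*0 + 1 = 1.
  i=1: a_1=4, p_1 = 4*4 + 1 = 17, q_1 = 4*1 + 0 = 4.
  i=2: a_2=6, p_2 = 6*17 + 4 = 106, q_2 = 6*4 + 1 = 25.
  i=3: a_3=7, p_3 = 7*106 + 17 = 759, q_3 = 7*25 + 4 = 179.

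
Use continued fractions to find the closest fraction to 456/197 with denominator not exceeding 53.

81/35

Expand x = 456/197 as a continued fraction with the Euclidean algorithm:
  456 = 2*197 + 62, so a_0 = 2.
  197 = 3*62 + 11, so a_1 = 3.
  62 = 5*11 + 7, so a_2 = 5.
  11 = 1*7 + 4, so a_3 = 1.
  7 = 1*4 + 3, so a_4 = 1.
  4 = 1*3 + 1, so a_5 = 1.
  3 = 3*1 + 0, so a_6 = 3.
so x = [2; 3, 5, 1, 1, 1, 3].
Convergents (p_i = a_i*p_{i-1} + p_{i-2}, q_i = a_i*q_{i-1} + q_{i-2} with p_{-2}=0, p_{-1}=1, q_{-2}=1, q_{-1}=0), until the denominator exceeds 53:
  i=0: a_0=2, p_0 = 2*1 + 0 = 2, q_0 = 2*0 + 1 = 1.
  i=1: a_1=3, p_1 = 3*2 + 1 = 7, q_1 = 3*1 + 0 = 3.
  i=2: a_2=5, p_2 = 5*7 + 2 = 37, q_2 = 5*3 + 1 = 16.
  i=3: a_3=1, p_3 = 1*37 + 7 = 44, q_3 = 1*16 + 3 = 19.
  i=4: a_4=1, p_4 = 1*44 + 37 = 81, q_4 = 1*19 + 16 = 35.
  i=5: a_5=1, p_5 = 1*81 + 44 = 125, q_5 = 1*35 + 19 = 54.
q_5 = 54 > 53, so the last convergent with denominator <= 53 is p_4/q_4 = 81/35.
The closest fraction with denominator <= 53 is either p_4/q_4 or the intermediate fraction (k*p_4 + p_3)/(k*q_4 + q_3) with the largest k >= 1 whose denominator stays <= 53; these approach x as k grows, and every other convergent or intermediate fraction in range is farther away.
Largest k: floor((53 - q_3)/q_4) = floor((53 - 19)/35) = 0.
Since k = 0, no intermediate fraction beyond p_4/q_4 has denominator <= 53, so the convergent 81/35 is the closest (its error is |456*35 - 81*197|/(197*35) = 3/6895).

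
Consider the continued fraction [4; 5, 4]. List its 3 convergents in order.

4/1, 21/5, 88/21

Using the convergent recurrence p_i = a_i*p_{i-1} + p_{i-2}, q_i = a_i*q_{i-1} + q_{i-2} with p_{-2}=0, p_{-1}=1, q_{-2}=1, q_{-1}=0:
  i=0: a_0=4, p_0 = 4*1 + 0 = 4, q_0 = 4*0 + 1 = 1.
  i=1: a_1=5, p_1 = 5*4 + 1 = 21, q_1 = 5*1 + 0 = 5.
  i=2: a_2=4, p_2 = 4*21 + 4 = 88, q_2 = 4*5 + 1 = 21.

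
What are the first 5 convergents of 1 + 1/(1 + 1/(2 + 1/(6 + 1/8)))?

Using the convergent recurrence p_i = a_i*p_{i-1} + p_{i-2}, q_i = a_i*q_{i-1} + q_{i-2} with p_{-2}=0, p_{-1}=1, q_{-2}=1, q_{-1}=0:
  i=0: a_0=1, p_0 = 1*1 + 0 = 1, q_0 = 1*0 + 1 = 1.
  i=1: a_1=1, p_1 = 1*1 + 1 = 2, q_1 = 1*1 + 0 = 1.
  i=2: a_2=2, p_2 = 2*2 + 1 = 5, q_2 = 2*1 + 1 = 3.
  i=3: a_3=6, p_3 = 6*5 + 2 = 32, q_3 = 6*3 + 1 = 19.
  i=4: a_4=8, p_4 = 8*32 + 5 = 261, q_4 = 8*19 + 3 = 155.

1/1, 2/1, 5/3, 32/19, 261/155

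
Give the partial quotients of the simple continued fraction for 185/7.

[26; 2, 3]

Run the Euclidean algorithm on 185 and 7; the successive quotients are the partial quotients a_0, a_1, ... (each step inverts the fractional part left over by the previous one):
  185 = 26*7 + 3, so a_0 = 26.
  7 = 2*3 + 1, so a_1 = 2.
  3 = 3*1 + 0, so a_2 = 3.
The remainder reaches 0 after 3 divisions, so the expansion has 3 partial quotients, read off in order.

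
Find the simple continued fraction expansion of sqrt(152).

Write x_i = (sqrt(152) + m_i)/d_i with (m_0, d_0) = (0, 1). a_0 = floor(sqrt(152)) = 12, since 12^2 = 144 <= 152 < 169 = 13^2.
Iterate m_{i+1} = d_i*a_i - m_i, d_{i+1} = (152 - m_{i+1}^2)/d_i, a_{i+1} = floor((a_0 + m_{i+1})/d_{i+1}):
  m_1 = 1*12 - 0 = 12, d_1 = (152 - 12^2)/1 = 8/1 = 8, a_1 = floor((12 + 12)/8) = 3.
  m_2 = 8*3 - 12 = 12, d_2 = (152 - 12^2)/8 = 8/8 = 1, a_2 = floor((12 + 12)/1) = 24.
  m_3 = 1*24 - 12 = 12, d_3 = (152 - 12^2)/1 = 8/1 = 8: (m_3, d_3) = (m_1, d_1) = (12, 8), so from here the quotients repeat a_1, a_2; the period length is 2.
Hence the expansion of sqrt(152) is a_0 = 12 followed by the repeating block 3, 24 (period 2).

[12; (3, 24)]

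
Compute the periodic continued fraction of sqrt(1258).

Write x_i = (sqrt(1258) + m_i)/d_i with (m_0, d_0) = (0, 1). a_0 = floor(sqrt(1258)) = 35, since 35^2 = 1225 <= 1258 < 1296 = 36^2.
Iterate m_{i+1} = d_i*a_i - m_i, d_{i+1} = (1258 - m_{i+1}^2)/d_i, a_{i+1} = floor((a_0 + m_{i+1})/d_{i+1}):
  m_1 = 1*35 - 0 = 35, d_1 = (1258 - 35^2)/1 = 33/1 = 33, a_1 = floor((35 + 35)/33) = 2.
  m_2 = 33*2 - 35 = 31, d_2 = (1258 - 31^2)/33 = 297/33 = 9, a_2 = floor((35 + 31)/9) = 7.
  m_3 = 9*7 - 31 = 32, d_3 = (1258 - 32^2)/9 = 234/9 = 26, a_3 = floor((35 + 32)/26) = 2.
  m_4 = 26*2 - 32 = 20, d_4 = (1258 - 20^2)/26 = 858/26 = 33, a_4 = floor((35 + 20)/33) = 1.
  m_5 = 33*1 - 20 = 13, d_5 = (1258 - 13^2)/33 = 1089/33 = 33, a_5 = floor((35 + 13)/33) = 1.
  m_6 = 33*1 - 13 = 20, d_6 = (1258 - 20^2)/33 = 858/33 = 26, a_6 = floor((35 + 20)/26) = 2.
  m_7 = 26*2 - 20 = 32, d_7 = (1258 - 32^2)/26 = 234/26 = 9, a_7 = floor((35 + 32)/9) = 7.
  m_8 = 9*7 - 32 = 31, d_8 = (1258 - 31^2)/9 = 297/9 = 33, a_8 = floor((35 + 31)/33) = 2.
  m_9 = 33*2 - 31 = 35, d_9 = (1258 - 35^2)/33 = 33/33 = 1, a_9 = floor((35 + 35)/1) = 70.
  m_10 = 1*70 - 35 = 35, d_10 = (1258 - 35^2)/1 = 33/1 = 33: (m_10, d_10) = (m_1, d_1) = (35, 33), so from here the quotients repeat a_1, ..., a_9; the period length is 9.
Hence the expansion of sqrt(1258) is a_0 = 35 followed by the repeating block 2, 7, 2, 1, 1, 2, 7, 2, 70 (period 9).

[35; (2, 7, 2, 1, 1, 2, 7, 2, 70)]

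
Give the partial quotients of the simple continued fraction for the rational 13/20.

[0; 1, 1, 1, 6]

Run the Euclidean algorithm on 13 and 20; the successive quotients are the partial quotients a_0, a_1, ... (each step inverts the fractional part left over by the previous one):
  13 = 0*20 + 13, so a_0 = 0.
  20 = 1*13 + 7, so a_1 = 1.
  13 = 1*7 + 6, so a_2 = 1.
  7 = 1*6 + 1, so a_3 = 1.
  6 = 6*1 + 0, so a_4 = 6.
The remainder reaches 0 after 5 divisions, so the expansion has 5 partial quotients, read off in order.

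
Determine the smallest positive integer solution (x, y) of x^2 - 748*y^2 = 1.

First expand sqrt(748) as a continued fraction. With x_i = (sqrt(748) + m_i)/d_i and (m_0, d_0) = (0, 1): a_0 = floor(sqrt(748)) = 27, since 27^2 = 729 <= 748 < 784 = 28^2.
Iterate m_{i+1} = d_i*a_i - m_i, d_{i+1} = (748 - m_{i+1}^2)/d_i, a_{i+1} = floor((a_0 + m_{i+1})/d_{i+1}):
  m_1 = 1*27 - 0 = 27, d_1 = (748 - 27^2)/1 = 19/1 = 19, a_1 = floor((27 + 27)/19) = 2.
  m_2 = 19*2 - 27 = 11, d_2 = (748 - 11^2)/19 = 627/19 = 33, a_2 = floor((27 + 11)/33) = 1.
  m_3 = 33*1 - 11 = 22, d_3 = (748 - 22^2)/33 = 264/33 = 8, a_3 = floor((27 + 22)/8) = 6.
  m_4 = 8*6 - 22 = 26, d_4 = (748 - 26^2)/8 = 72/8 = 9, a_4 = floor((27 + 26)/9) = 5.
  m_5 = 9*5 - 26 = 19, d_5 = (748 - 19^2)/9 = 387/9 = 43, a_5 = floor((27 + 19)/43) = 1.
  m_6 = 43*1 - 19 = 24, d_6 = (748 - 24^2)/43 = 172/43 = 4, a_6 = floor((27 + 24)/4) = 12.
  m_7 = 4*12 - 24 = 24, d_7 = (748 - 24^2)/4 = 172/4 = 43, a_7 = floor((27 + 24)/43) = 1.
  m_8 = 43*1 - 24 = 19, d_8 = (748 - 19^2)/43 = 387/43 = 9, a_8 = floor((27 + 19)/9) = 5.
  m_9 = 9*5 - 19 = 26, d_9 = (748 - 26^2)/9 = 72/9 = 8, a_9 = floor((27 + 26)/8) = 6.
  m_10 = 8*6 - 26 = 22, d_10 = (748 - 22^2)/8 = 264/8 = 33, a_10 = floor((27 + 22)/33) = 1.
  m_11 = 33*1 - 22 = 11, d_11 = (748 - 11^2)/33 = 627/33 = 19, a_11 = floor((27 + 11)/19) = 2.
  m_12 = 19*2 - 11 = 27, d_12 = (748 - 27^2)/19 = 19/19 = 1, a_12 = floor((27 + 27)/1) = 54.
  m_13 = 1*54 - 27 = 27, d_13 = (748 - 27^2)/1 = 19/1 = 19: (m_13, d_13) = (m_1, d_1) = (27, 19), so from here the quotients repeat a_1, ..., a_12; the period length is 12.
So sqrt(748) = [27; (2, 1, 6, 5, 1, 12, 1, 5, 6, 1, 2, 54)] with period length k = 12.
k is even, so the fundamental solution of x^2 - 748y^2 = 1 is (p_{k-1}, q_{k-1}) = (p_11, q_11); compute convergents through index 11.
Convergents (p_i = a_i*p_{i-1} + p_{i-2}, q_i = a_i*q_{i-1} + q_{i-2} with p_{-2}=0, p_{-1}=1, q_{-2}=1, q_{-1}=0):
  i=0: a_0=27, p_0 = 27*1 + 0 = 27, q_0 = 27*0 + 1 = 1.
  i=1: a_1=2, p_1 = 2*27 + 1 = 55, q_1 = 2*1 + 0 = 2.
  i=2: a_2=1, p_2 = 1*55 + 27 = 82, q_2 = 1*2 + 1 = 3.
  i=3: a_3=6, p_3 = 6*82 + 55 = 547, q_3 = 6*3 + 2 = 20.
  i=4: a_4=5, p_4 = 5*547 + 82 = 2817, q_4 = 5*20 + 3 = 103.
  i=5: a_5=1, p_5 = 1*2817 + 547 = 3364, q_5 = 1*103 + 20 = 123.
  i=6: a_6=12, p_6 = 12*3364 + 2817 = 43185, q_6 = 12*123 + 103 = 1579.
  i=7: a_7=1, p_7 = 1*43185 + 3364 = 46549, q_7 = 1*1579 + 123 = 1702.
  i=8: a_8=5, p_8 = 5*46549 + 43185 = 275930, q_8 = 5*1702 + 1579 = 10089.
  i=9: a_9=6, p_9 = 6*275930 + 46549 = 1702129, q_9 = 6*10089 + 1702 = 62236.
  i=10: a_10=1, p_10 = 1*1702129 + 275930 = 1978059, q_10 = 1*62236 + 10089 = 72325.
  i=11: a_11=2, p_11 = 2*1978059 + 1702129 = 5658247, q_11 = 2*72325 + 62236 = 206886.
Check: 5658247^2 - 748*206886^2 = 32015759113009 - 32015759113008 = 1, so (x, y) = (5658247, 206886) solves the equation, and by the theorem it is the least positive solution.

(x, y) = (5658247, 206886)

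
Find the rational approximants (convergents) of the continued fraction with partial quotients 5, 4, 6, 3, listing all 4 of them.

5/1, 21/4, 131/25, 414/79

Using the convergent recurrence p_i = a_i*p_{i-1} + p_{i-2}, q_i = a_i*q_{i-1} + q_{i-2} with p_{-2}=0, p_{-1}=1, q_{-2}=1, q_{-1}=0:
  i=0: a_0=5, p_0 = 5*1 + 0 = 5, q_0 = 5*0 + 1 = 1.
  i=1: a_1=4, p_1 = 4*5 + 1 = 21, q_1 = 4*1 + 0 = 4.
  i=2: a_2=6, p_2 = 6*21 + 5 = 131, q_2 = 6*4 + 1 = 25.
  i=3: a_3=3, p_3 = 3*131 + 21 = 414, q_3 = 3*25 + 4 = 79.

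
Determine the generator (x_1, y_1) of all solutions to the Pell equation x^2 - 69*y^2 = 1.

First expand sqrt(69) as a continued fraction. With x_i = (sqrt(69) + m_i)/d_i and (m_0, d_0) = (0, 1): a_0 = floor(sqrt(69)) = 8, since 8^2 = 64 <= 69 < 81 = 9^2.
Iterate m_{i+1} = d_i*a_i - m_i, d_{i+1} = (69 - m_{i+1}^2)/d_i, a_{i+1} = floor((a_0 + m_{i+1})/d_{i+1}):
  m_1 = 1*8 - 0 = 8, d_1 = (69 - 8^2)/1 = 5/1 = 5, a_1 = floor((8 + 8)/5) = 3.
  m_2 = 5*3 - 8 = 7, d_2 = (69 - 7^2)/5 = 20/5 = 4, a_2 = floor((8 + 7)/4) = 3.
  m_3 = 4*3 - 7 = 5, d_3 = (69 - 5^2)/4 = 44/4 = 11, a_3 = floor((8 + 5)/11) = 1.
  m_4 = 11*1 - 5 = 6, d_4 = (69 - 6^2)/11 = 33/11 = 3, a_4 = floor((8 + 6)/3) = 4.
  m_5 = 3*4 - 6 = 6, d_5 = (69 - 6^2)/3 = 33/3 = 11, a_5 = floor((8 + 6)/11) = 1.
  m_6 = 11*1 - 6 = 5, d_6 = (69 - 5^2)/11 = 44/11 = 4, a_6 = floor((8 + 5)/4) = 3.
  m_7 = 4*3 - 5 = 7, d_7 = (69 - 7^2)/4 = 20/4 = 5, a_7 = floor((8 + 7)/5) = 3.
  m_8 = 5*3 - 7 = 8, d_8 = (69 - 8^2)/5 = 5/5 = 1, a_8 = floor((8 + 8)/1) = 16.
  m_9 = 1*16 - 8 = 8, d_9 = (69 - 8^2)/1 = 5/1 = 5: (m_9, d_9) = (m_1, d_1) = (8, 5), so from here the quotients repeat a_1, ..., a_8; the period length is 8.
So sqrt(69) = [8; (3, 3, 1, 4, 1, 3, 3, 16)] with period length k = 8.
k is even, so the fundamental solution of x^2 - 69y^2 = 1 is (p_{k-1}, q_{k-1}) = (p_7, q_7); compute convergents through index 7.
Convergents (p_i = a_i*p_{i-1} + p_{i-2}, q_i = a_i*q_{i-1} + q_{i-2} with p_{-2}=0, p_{-1}=1, q_{-2}=1, q_{-1}=0):
  i=0: a_0=8, p_0 = 8*1 + 0 = 8, q_0 = 8*0 + 1 = 1.
  i=1: a_1=3, p_1 = 3*8 + 1 = 25, q_1 = 3*1 + 0 = 3.
  i=2: a_2=3, p_2 = 3*25 + 8 = 83, q_2 = 3*3 + 1 = 10.
  i=3: a_3=1, p_3 = 1*83 + 25 = 108, q_3 = 1*10 + 3 = 13.
  i=4: a_4=4, p_4 = 4*108 + 83 = 515, q_4 = 4*13 + 10 = 62.
  i=5: a_5=1, p_5 = 1*515 + 108 = 623, q_5 = 1*62 + 13 = 75.
  i=6: a_6=3, p_6 = 3*623 + 515 = 2384, q_6 = 3*75 + 62 = 287.
  i=7: a_7=3, p_7 = 3*2384 + 623 = 7775, q_7 = 3*287 + 75 = 936.
Check: 7775^2 - 69*936^2 = 60450625 - 60450624 = 1, so (x, y) = (7775, 936) solves the equation, and by the theorem it is the least positive solution.

(x, y) = (7775, 936)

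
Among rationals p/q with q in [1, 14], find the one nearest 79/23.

Expand x = 79/23 as a continued fraction with the Euclidean algorithm:
  79 = 3*23 + 10, so a_0 = 3.
  23 = 2*10 + 3, so a_1 = 2.
  10 = 3*3 + 1, so a_2 = 3.
  3 = 3*1 + 0, so a_3 = 3.
so x = [3; 2, 3, 3].
Convergents (p_i = a_i*p_{i-1} + p_{i-2}, q_i = a_i*q_{i-1} + q_{i-2} with p_{-2}=0, p_{-1}=1, q_{-2}=1, q_{-1}=0), until the denominator exceeds 14:
  i=0: a_0=3, p_0 = 3*1 + 0 = 3, q_0 = 3*0 + 1 = 1.
  i=1: a_1=2, p_1 = 2*3 + 1 = 7, q_1 = 2*1 + 0 = 2.
  i=2: a_2=3, p_2 = 3*7 + 3 = 24, q_2 = 3*2 + 1 = 7.
  i=3: a_3=3, p_3 = 3*24 + 7 = 79, q_3 = 3*7 + 2 = 23.
q_3 = 23 > 14, so the last convergent with denominator <= 14 is p_2/q_2 = 24/7.
The closest fraction with denominator <= 14 is either p_2/q_2 or the intermediate fraction (k*p_2 + p_1)/(k*q_2 + q_1) with the largest k >= 1 whose denominator stays <= 14; these approach x as k grows, and every other convergent or intermediate fraction in range is farther away.
Largest k: floor((14 - q_1)/q_2) = floor((14 - 2)/7) = 1.
That gives (1*24 + 7)/(1*7 + 2) = 31/9.
Compare the errors: |x - 24/7| = |79*7 - 24*23|/(23*7) = 1/161, and |x - 31/9| = |79*9 - 31*23|/(23*9) = 2/207.
Cross-multiplying, 1*207 = 207 < 322 = 2*161, so 1/161 is smaller: the convergent 24/7 is closer to x than 31/9.

24/7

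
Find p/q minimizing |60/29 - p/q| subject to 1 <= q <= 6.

Expand x = 60/29 as a continued fraction with the Euclidean algorithm:
  60 = 2*29 + 2, so a_0 = 2.
  29 = 14*2 + 1, so a_1 = 14.
  2 = 2*1 + 0, so a_2 = 2.
so x = [2; 14, 2].
Convergents (p_i = a_i*p_{i-1} + p_{i-2}, q_i = a_i*q_{i-1} + q_{i-2} with p_{-2}=0, p_{-1}=1, q_{-2}=1, q_{-1}=0), until the denominator exceeds 6:
  i=0: a_0=2, p_0 = 2*1 + 0 = 2, q_0 = 2*0 + 1 = 1.
  i=1: a_1=14, p_1 = 14*2 + 1 = 29, q_1 = 14*1 + 0 = 14.
q_1 = 14 > 6, so the last convergent with denominator <= 6 is p_0/q_0 = 2/1.
The closest fraction with denominator <= 6 is either p_0/q_0 or the intermediate fraction (k*p_0 + p_{-1})/(k*q_0 + q_{-1}) with the largest k >= 1 whose denominator stays <= 6; these approach x as k grows, and every other convergent or intermediate fraction in range is farther away.
Largest k: floor((6 - q_{-1})/q_0) = floor((6 - 0)/1) = 6 (using the seeds p_{-1} = 1, q_{-1} = 0).
That gives (6*2 + 1)/(6*1 + 0) = 13/6.
Compare the errors: |x - 2/1| = |60*1 - 2*29|/(29*1) = 2/29, and |x - 13/6| = |60*6 - 13*29|/(29*6) = 17/174.
Cross-multiplying, 2*174 = 348 < 493 = 17*29, so 2/29 is smaller: the convergent 2/1 is closer to x than 13/6.

2/1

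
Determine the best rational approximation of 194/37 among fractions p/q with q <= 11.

21/4

Expand x = 194/37 as a continued fraction with the Euclidean algorithm:
  194 = 5*37 + 9, so a_0 = 5.
  37 = 4*9 + 1, so a_1 = 4.
  9 = 9*1 + 0, so a_2 = 9.
so x = [5; 4, 9].
Convergents (p_i = a_i*p_{i-1} + p_{i-2}, q_i = a_i*q_{i-1} + q_{i-2} with p_{-2}=0, p_{-1}=1, q_{-2}=1, q_{-1}=0), until the denominator exceeds 11:
  i=0: a_0=5, p_0 = 5*1 + 0 = 5, q_0 = 5*0 + 1 = 1.
  i=1: a_1=4, p_1 = 4*5 + 1 = 21, q_1 = 4*1 + 0 = 4.
  i=2: a_2=9, p_2 = 9*21 + 5 = 194, q_2 = 9*4 + 1 = 37.
q_2 = 37 > 11, so the last convergent with denominator <= 11 is p_1/q_1 = 21/4.
The closest fraction with denominator <= 11 is either p_1/q_1 or the intermediate fraction (k*p_1 + p_0)/(k*q_1 + q_0) with the largest k >= 1 whose denominator stays <= 11; these approach x as k grows, and every other convergent or intermediate fraction in range is farther away.
Largest k: floor((11 - q_0)/q_1) = floor((11 - 1)/4) = 2.
That gives (2*21 + 5)/(2*4 + 1) = 47/9.
Compare the errors: |x - 21/4| = |194*4 - 21*37|/(37*4) = 1/148, and |x - 47/9| = |194*9 - 47*37|/(37*9) = 7/333.
Cross-multiplying, 1*333 = 333 < 1036 = 7*148, so 1/148 is smaller: the convergent 21/4 is closer to x than 47/9.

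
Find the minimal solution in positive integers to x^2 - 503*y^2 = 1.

First expand sqrt(503) as a continued fraction. With x_i = (sqrt(503) + m_i)/d_i and (m_0, d_0) = (0, 1): a_0 = floor(sqrt(503)) = 22, since 22^2 = 484 <= 503 < 529 = 23^2.
Iterate m_{i+1} = d_i*a_i - m_i, d_{i+1} = (503 - m_{i+1}^2)/d_i, a_{i+1} = floor((a_0 + m_{i+1})/d_{i+1}):
  m_1 = 1*22 - 0 = 22, d_1 = (503 - 22^2)/1 = 19/1 = 19, a_1 = floor((22 + 22)/19) = 2.
  m_2 = 19*2 - 22 = 16, d_2 = (503 - 16^2)/19 = 247/19 = 13, a_2 = floor((22 + 16)/13) = 2.
  m_3 = 13*2 - 16 = 10, d_3 = (503 - 10^2)/13 = 403/13 = 31, a_3 = floor((22 + 10)/31) = 1.
  m_4 = 31*1 - 10 = 21, d_4 = (503 - 21^2)/31 = 62/31 = 2, a_4 = floor((22 + 21)/2) = 21.
  m_5 = 2*21 - 21 = 21, d_5 = (503 - 21^2)/2 = 62/2 = 31, a_5 = floor((22 + 21)/31) = 1.
  m_6 = 31*1 - 21 = 10, d_6 = (503 - 10^2)/31 = 403/31 = 13, a_6 = floor((22 + 10)/13) = 2.
  m_7 = 13*2 - 10 = 16, d_7 = (503 - 16^2)/13 = 247/13 = 19, a_7 = floor((22 + 16)/19) = 2.
  m_8 = 19*2 - 16 = 22, d_8 = (503 - 22^2)/19 = 19/19 = 1, a_8 = floor((22 + 22)/1) = 44.
  m_9 = 1*44 - 22 = 22, d_9 = (503 - 22^2)/1 = 19/1 = 19: (m_9, d_9) = (m_1, d_1) = (22, 19), so from here the quotients repeat a_1, ..., a_8; the period length is 8.
So sqrt(503) = [22; (2, 2, 1, 21, 1, 2, 2, 44)] with period length k = 8.
k is even, so the fundamental solution of x^2 - 503y^2 = 1 is (p_{k-1}, q_{k-1}) = (p_7, q_7); compute convergents through index 7.
Convergents (p_i = a_i*p_{i-1} + p_{i-2}, q_i = a_i*q_{i-1} + q_{i-2} with p_{-2}=0, p_{-1}=1, q_{-2}=1, q_{-1}=0):
  i=0: a_0=22, p_0 = 22*1 + 0 = 22, q_0 = 22*0 + 1 = 1.
  i=1: a_1=2, p_1 = 2*22 + 1 = 45, q_1 = 2*1 + 0 = 2.
  i=2: a_2=2, p_2 = 2*45 + 22 = 112, q_2 = 2*2 + 1 = 5.
  i=3: a_3=1, p_3 = 1*112 + 45 = 157, q_3 = 1*5 + 2 = 7.
  i=4: a_4=21, p_4 = 21*157 + 112 = 3409, q_4 = 21*7 + 5 = 152.
  i=5: a_5=1, p_5 = 1*3409 + 157 = 3566, q_5 = 1*152 + 7 = 159.
  i=6: a_6=2, p_6 = 2*3566 + 3409 = 10541, q_6 = 2*159 + 152 = 470.
  i=7: a_7=2, p_7 = 2*10541 + 3566 = 24648, q_7 = 2*470 + 159 = 1099.
Check: 24648^2 - 503*1099^2 = 607523904 - 607523903 = 1, so (x, y) = (24648, 1099) solves the equation, and by the theorem it is the least positive solution.

(x, y) = (24648, 1099)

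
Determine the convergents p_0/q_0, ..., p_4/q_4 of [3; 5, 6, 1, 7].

3/1, 16/5, 99/31, 115/36, 904/283

Using the convergent recurrence p_i = a_i*p_{i-1} + p_{i-2}, q_i = a_i*q_{i-1} + q_{i-2} with p_{-2}=0, p_{-1}=1, q_{-2}=1, q_{-1}=0:
  i=0: a_0=3, p_0 = 3*1 + 0 = 3, q_0 = 3*0 + 1 = 1.
  i=1: a_1=5, p_1 = 5*3 + 1 = 16, q_1 = 5*1 + 0 = 5.
  i=2: a_2=6, p_2 = 6*16 + 3 = 99, q_2 = 6*5 + 1 = 31.
  i=3: a_3=1, p_3 = 1*99 + 16 = 115, q_3 = 1*31 + 5 = 36.
  i=4: a_4=7, p_4 = 7*115 + 99 = 904, q_4 = 7*36 + 31 = 283.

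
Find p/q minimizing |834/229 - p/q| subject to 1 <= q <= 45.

Expand x = 834/229 as a continued fraction with the Euclidean algorithm:
  834 = 3*229 + 147, so a_0 = 3.
  229 = 1*147 + 82, so a_1 = 1.
  147 = 1*82 + 65, so a_2 = 1.
  82 = 1*65 + 17, so a_3 = 1.
  65 = 3*17 + 14, so a_4 = 3.
  17 = 1*14 + 3, so a_5 = 1.
  14 = 4*3 + 2, so a_6 = 4.
  3 = 1*2 + 1, so a_7 = 1.
  2 = 2*1 + 0, so a_8 = 2.
so x = [3; 1, 1, 1, 3, 1, 4, 1, 2].
Convergents (p_i = a_i*p_{i-1} + p_{i-2}, q_i = a_i*q_{i-1} + q_{i-2} with p_{-2}=0, p_{-1}=1, q_{-2}=1, q_{-1}=0), until the denominator exceeds 45:
  i=0: a_0=3, p_0 = 3*1 + 0 = 3, q_0 = 3*0 + 1 = 1.
  i=1: a_1=1, p_1 = 1*3 + 1 = 4, q_1 = 1*1 + 0 = 1.
  i=2: a_2=1, p_2 = 1*4 + 3 = 7, q_2 = 1*1 + 1 = 2.
  i=3: a_3=1, p_3 = 1*7 + 4 = 11, q_3 = 1*2 + 1 = 3.
  i=4: a_4=3, p_4 = 3*11 + 7 = 40, q_4 = 3*3 + 2 = 11.
  i=5: a_5=1, p_5 = 1*40 + 11 = 51, q_5 = 1*11 + 3 = 14.
  i=6: a_6=4, p_6 = 4*51 + 40 = 244, q_6 = 4*14 + 11 = 67.
q_6 = 67 > 45, so the last convergent with denominator <= 45 is p_5/q_5 = 51/14.
The closest fraction with denominator <= 45 is either p_5/q_5 or the intermediate fraction (k*p_5 + p_4)/(k*q_5 + q_4) with the largest k >= 1 whose denominator stays <= 45; these approach x as k grows, and every other convergent or intermediate fraction in range is farther away.
Largest k: floor((45 - q_4)/q_5) = floor((45 - 11)/14) = 2.
That gives (2*51 + 40)/(2*14 + 11) = 142/39.
Compare the errors: |x - 51/14| = |834*14 - 51*229|/(229*14) = 3/3206, and |x - 142/39| = |834*39 - 142*229|/(229*39) = 8/8931.
Cross-multiplying, 8*3206 = 25648 < 26793 = 3*8931, so 8/8931 is smaller: the intermediate fraction 142/39 is closer to x than 51/14.

142/39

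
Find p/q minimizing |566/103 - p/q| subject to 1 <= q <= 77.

423/77

Expand x = 566/103 as a continued fraction with the Euclidean algorithm:
  566 = 5*103 + 51, so a_0 = 5.
  103 = 2*51 + 1, so a_1 = 2.
  51 = 51*1 + 0, so a_2 = 51.
so x = [5; 2, 51].
Convergents (p_i = a_i*p_{i-1} + p_{i-2}, q_i = a_i*q_{i-1} + q_{i-2} with p_{-2}=0, p_{-1}=1, q_{-2}=1, q_{-1}=0), until the denominator exceeds 77:
  i=0: a_0=5, p_0 = 5*1 + 0 = 5, q_0 = 5*0 + 1 = 1.
  i=1: a_1=2, p_1 = 2*5 + 1 = 11, q_1 = 2*1 + 0 = 2.
  i=2: a_2=51, p_2 = 51*11 + 5 = 566, q_2 = 51*2 + 1 = 103.
q_2 = 103 > 77, so the last convergent with denominator <= 77 is p_1/q_1 = 11/2.
The closest fraction with denominator <= 77 is either p_1/q_1 or the intermediate fraction (k*p_1 + p_0)/(k*q_1 + q_0) with the largest k >= 1 whose denominator stays <= 77; these approach x as k grows, and every other convergent or intermediate fraction in range is farther away.
Largest k: floor((77 - q_0)/q_1) = floor((77 - 1)/2) = 38.
That gives (38*11 + 5)/(38*2 + 1) = 423/77.
Compare the errors: |x - 11/2| = |566*2 - 11*103|/(103*2) = 1/206, and |x - 423/77| = |566*77 - 423*103|/(103*77) = 13/7931.
Cross-multiplying, 13*206 = 2678 < 7931 = 1*7931, so 13/7931 is smaller: the intermediate fraction 423/77 is closer to x than 11/2.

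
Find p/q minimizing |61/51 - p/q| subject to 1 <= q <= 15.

Expand x = 61/51 as a continued fraction with the Euclidean algorithm:
  61 = 1*51 + 10, so a_0 = 1.
  51 = 5*10 + 1, so a_1 = 5.
  10 = 10*1 + 0, so a_2 = 10.
so x = [1; 5, 10].
Convergents (p_i = a_i*p_{i-1} + p_{i-2}, q_i = a_i*q_{i-1} + q_{i-2} with p_{-2}=0, p_{-1}=1, q_{-2}=1, q_{-1}=0), until the denominator exceeds 15:
  i=0: a_0=1, p_0 = 1*1 + 0 = 1, q_0 = 1*0 + 1 = 1.
  i=1: a_1=5, p_1 = 5*1 + 1 = 6, q_1 = 5*1 + 0 = 5.
  i=2: a_2=10, p_2 = 10*6 + 1 = 61, q_2 = 10*5 + 1 = 51.
q_2 = 51 > 15, so the last convergent with denominator <= 15 is p_1/q_1 = 6/5.
The closest fraction with denominator <= 15 is either p_1/q_1 or the intermediate fraction (k*p_1 + p_0)/(k*q_1 + q_0) with the largest k >= 1 whose denominator stays <= 15; these approach x as k grows, and every other convergent or intermediate fraction in range is farther away.
Largest k: floor((15 - q_0)/q_1) = floor((15 - 1)/5) = 2.
That gives (2*6 + 1)/(2*5 + 1) = 13/11.
Compare the errors: |x - 6/5| = |61*5 - 6*51|/(51*5) = 1/255, and |x - 13/11| = |61*11 - 13*51|/(51*11) = 8/561.
Cross-multiplying, 1*561 = 561 < 2040 = 8*255, so 1/255 is smaller: the convergent 6/5 is closer to x than 13/11.

6/5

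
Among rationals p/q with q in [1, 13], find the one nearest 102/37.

Expand x = 102/37 as a continued fraction with the Euclidean algorithm:
  102 = 2*37 + 28, so a_0 = 2.
  37 = 1*28 + 9, so a_1 = 1.
  28 = 3*9 + 1, so a_2 = 3.
  9 = 9*1 + 0, so a_3 = 9.
so x = [2; 1, 3, 9].
Convergents (p_i = a_i*p_{i-1} + p_{i-2}, q_i = a_i*q_{i-1} + q_{i-2} with p_{-2}=0, p_{-1}=1, q_{-2}=1, q_{-1}=0), until the denominator exceeds 13:
  i=0: a_0=2, p_0 = 2*1 + 0 = 2, q_0 = 2*0 + 1 = 1.
  i=1: a_1=1, p_1 = 1*2 + 1 = 3, q_1 = 1*1 + 0 = 1.
  i=2: a_2=3, p_2 = 3*3 + 2 = 11, q_2 = 3*1 + 1 = 4.
  i=3: a_3=9, p_3 = 9*11 + 3 = 102, q_3 = 9*4 + 1 = 37.
q_3 = 37 > 13, so the last convergent with denominator <= 13 is p_2/q_2 = 11/4.
The closest fraction with denominator <= 13 is either p_2/q_2 or the intermediate fraction (k*p_2 + p_1)/(k*q_2 + q_1) with the largest k >= 1 whose denominator stays <= 13; these approach x as k grows, and every other convergent or intermediate fraction in range is farther away.
Largest k: floor((13 - q_1)/q_2) = floor((13 - 1)/4) = 3.
That gives (3*11 + 3)/(3*4 + 1) = 36/13.
Compare the errors: |x - 11/4| = |102*4 - 11*37|/(37*4) = 1/148, and |x - 36/13| = |102*13 - 36*37|/(37*13) = 6/481.
Cross-multiplying, 1*481 = 481 < 888 = 6*148, so 1/148 is smaller: the convergent 11/4 is closer to x than 36/13.

11/4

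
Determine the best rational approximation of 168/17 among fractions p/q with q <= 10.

89/9

Expand x = 168/17 as a continued fraction with the Euclidean algorithm:
  168 = 9*17 + 15, so a_0 = 9.
  17 = 1*15 + 2, so a_1 = 1.
  15 = 7*2 + 1, so a_2 = 7.
  2 = 2*1 + 0, so a_3 = 2.
so x = [9; 1, 7, 2].
Convergents (p_i = a_i*p_{i-1} + p_{i-2}, q_i = a_i*q_{i-1} + q_{i-2} with p_{-2}=0, p_{-1}=1, q_{-2}=1, q_{-1}=0), until the denominator exceeds 10:
  i=0: a_0=9, p_0 = 9*1 + 0 = 9, q_0 = 9*0 + 1 = 1.
  i=1: a_1=1, p_1 = 1*9 + 1 = 10, q_1 = 1*1 + 0 = 1.
  i=2: a_2=7, p_2 = 7*10 + 9 = 79, q_2 = 7*1 + 1 = 8.
  i=3: a_3=2, p_3 = 2*79 + 10 = 168, q_3 = 2*8 + 1 = 17.
q_3 = 17 > 10, so the last convergent with denominator <= 10 is p_2/q_2 = 79/8.
The closest fraction with denominator <= 10 is either p_2/q_2 or the intermediate fraction (k*p_2 + p_1)/(k*q_2 + q_1) with the largest k >= 1 whose denominator stays <= 10; these approach x as k grows, and every other convergent or intermediate fraction in range is farther away.
Largest k: floor((10 - q_1)/q_2) = floor((10 - 1)/8) = 1.
That gives (1*79 + 10)/(1*8 + 1) = 89/9.
Compare the errors: |x - 79/8| = |168*8 - 79*17|/(17*8) = 1/136, and |x - 89/9| = |168*9 - 89*17|/(17*9) = 1/153.
Cross-multiplying, 1*136 = 136 < 153 = 1*153, so 1/153 is smaller: the intermediate fraction 89/9 is closer to x than 79/8.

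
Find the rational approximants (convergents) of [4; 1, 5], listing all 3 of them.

Using the convergent recurrence p_i = a_i*p_{i-1} + p_{i-2}, q_i = a_i*q_{i-1} + q_{i-2} with p_{-2}=0, p_{-1}=1, q_{-2}=1, q_{-1}=0:
  i=0: a_0=4, p_0 = 4*1 + 0 = 4, q_0 = 4*0 + 1 = 1.
  i=1: a_1=1, p_1 = 1*4 + 1 = 5, q_1 = 1*1 + 0 = 1.
  i=2: a_2=5, p_2 = 5*5 + 4 = 29, q_2 = 5*1 + 1 = 6.

4/1, 5/1, 29/6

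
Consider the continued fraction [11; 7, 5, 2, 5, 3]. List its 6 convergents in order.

11/1, 78/7, 401/36, 880/79, 4801/431, 15283/1372

Using the convergent recurrence p_i = a_i*p_{i-1} + p_{i-2}, q_i = a_i*q_{i-1} + q_{i-2} with p_{-2}=0, p_{-1}=1, q_{-2}=1, q_{-1}=0:
  i=0: a_0=11, p_0 = 11*1 + 0 = 11, q_0 = 11*0 + 1 = 1.
  i=1: a_1=7, p_1 = 7*11 + 1 = 78, q_1 = 7*1 + 0 = 7.
  i=2: a_2=5, p_2 = 5*78 + 11 = 401, q_2 = 5*7 + 1 = 36.
  i=3: a_3=2, p_3 = 2*401 + 78 = 880, q_3 = 2*36 + 7 = 79.
  i=4: a_4=5, p_4 = 5*880 + 401 = 4801, q_4 = 5*79 + 36 = 431.
  i=5: a_5=3, p_5 = 3*4801 + 880 = 15283, q_5 = 3*431 + 79 = 1372.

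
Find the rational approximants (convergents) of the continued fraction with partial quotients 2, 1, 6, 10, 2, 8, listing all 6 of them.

Using the convergent recurrence p_i = a_i*p_{i-1} + p_{i-2}, q_i = a_i*q_{i-1} + q_{i-2} with p_{-2}=0, p_{-1}=1, q_{-2}=1, q_{-1}=0:
  i=0: a_0=2, p_0 = 2*1 + 0 = 2, q_0 = 2*0 + 1 = 1.
  i=1: a_1=1, p_1 = 1*2 + 1 = 3, q_1 = 1*1 + 0 = 1.
  i=2: a_2=6, p_2 = 6*3 + 2 = 20, q_2 = 6*1 + 1 = 7.
  i=3: a_3=10, p_3 = 10*20 + 3 = 203, q_3 = 10*7 + 1 = 71.
  i=4: a_4=2, p_4 = 2*203 + 20 = 426, q_4 = 2*71 + 7 = 149.
  i=5: a_5=8, p_5 = 8*426 + 203 = 3611, q_5 = 8*149 + 71 = 1263.

2/1, 3/1, 20/7, 203/71, 426/149, 3611/1263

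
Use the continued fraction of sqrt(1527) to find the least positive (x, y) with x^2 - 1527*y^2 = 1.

First expand sqrt(1527) as a continued fraction. With x_i = (sqrt(1527) + m_i)/d_i and (m_0, d_0) = (0, 1): a_0 = floor(sqrt(1527)) = 39, since 39^2 = 1521 <= 1527 < 1600 = 40^2.
Iterate m_{i+1} = d_i*a_i - m_i, d_{i+1} = (1527 - m_{i+1}^2)/d_i, a_{i+1} = floor((a_0 + m_{i+1})/d_{i+1}):
  m_1 = 1*39 - 0 = 39, d_1 = (1527 - 39^2)/1 = 6/1 = 6, a_1 = floor((39 + 39)/6) = 13.
  m_2 = 6*13 - 39 = 39, d_2 = (1527 - 39^2)/6 = 6/6 = 1, a_2 = floor((39 + 39)/1) = 78.
  m_3 = 1*78 - 39 = 39, d_3 = (1527 - 39^2)/1 = 6/1 = 6: (m_3, d_3) = (m_1, d_1) = (39, 6), so from here the quotients repeat a_1, a_2; the period length is 2.
So sqrt(1527) = [39; (13, 78)] with period length k = 2.
k is even, so the fundamental solution of x^2 - 1527y^2 = 1 is (p_{k-1}, q_{k-1}) = (p_1, q_1); compute convergents through index 1.
Convergents (p_i = a_i*p_{i-1} + p_{i-2}, q_i = a_i*q_{i-1} + q_{i-2} with p_{-2}=0, p_{-1}=1, q_{-2}=1, q_{-1}=0):
  i=0: a_0=39, p_0 = 39*1 + 0 = 39, q_0 = 39*0 + 1 = 1.
  i=1: a_1=13, p_1 = 13*39 + 1 = 508, q_1 = 13*1 + 0 = 13.
Check: 508^2 - 1527*13^2 = 258064 - 258063 = 1, so (x, y) = (508, 13) solves the equation, and by the theorem it is the least positive solution.

(x, y) = (508, 13)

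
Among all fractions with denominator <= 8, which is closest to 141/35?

4/1

Expand x = 141/35 as a continued fraction with the Euclidean algorithm:
  141 = 4*35 + 1, so a_0 = 4.
  35 = 35*1 + 0, so a_1 = 35.
so x = [4; 35].
Convergents (p_i = a_i*p_{i-1} + p_{i-2}, q_i = a_i*q_{i-1} + q_{i-2} with p_{-2}=0, p_{-1}=1, q_{-2}=1, q_{-1}=0), until the denominator exceeds 8:
  i=0: a_0=4, p_0 = 4*1 + 0 = 4, q_0 = 4*0 + 1 = 1.
  i=1: a_1=35, p_1 = 35*4 + 1 = 141, q_1 = 35*1 + 0 = 35.
q_1 = 35 > 8, so the last convergent with denominator <= 8 is p_0/q_0 = 4/1.
The closest fraction with denominator <= 8 is either p_0/q_0 or the intermediate fraction (k*p_0 + p_{-1})/(k*q_0 + q_{-1}) with the largest k >= 1 whose denominator stays <= 8; these approach x as k grows, and every other convergent or intermediate fraction in range is farther away.
Largest k: floor((8 - q_{-1})/q_0) = floor((8 - 0)/1) = 8 (using the seeds p_{-1} = 1, q_{-1} = 0).
That gives (8*4 + 1)/(8*1 + 0) = 33/8.
Compare the errors: |x - 4/1| = |141*1 - 4*35|/(35*1) = 1/35, and |x - 33/8| = |141*8 - 33*35|/(35*8) = 27/280.
Cross-multiplying, 1*280 = 280 < 945 = 27*35, so 1/35 is smaller: the convergent 4/1 is closer to x than 33/8.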